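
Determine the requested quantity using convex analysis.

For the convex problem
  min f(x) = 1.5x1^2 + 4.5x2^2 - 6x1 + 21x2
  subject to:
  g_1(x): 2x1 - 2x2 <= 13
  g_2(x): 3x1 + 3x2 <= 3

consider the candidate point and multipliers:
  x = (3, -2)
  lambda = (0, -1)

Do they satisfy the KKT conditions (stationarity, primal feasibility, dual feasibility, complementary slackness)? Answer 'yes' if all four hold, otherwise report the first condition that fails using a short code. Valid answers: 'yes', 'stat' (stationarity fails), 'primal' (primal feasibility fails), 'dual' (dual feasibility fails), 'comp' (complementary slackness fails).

Gradient of f: grad f(x) = Q x + c = (3, 3)
Constraint values g_i(x) = a_i^T x - b_i:
  g_1((3, -2)) = -3
  g_2((3, -2)) = 0
Stationarity residual: grad f(x) + sum_i lambda_i a_i = (0, 0)
  -> stationarity OK
Primal feasibility (all g_i <= 0): OK
Dual feasibility (all lambda_i >= 0): FAILS
Complementary slackness (lambda_i * g_i(x) = 0 for all i): OK

Verdict: the first failing condition is dual_feasibility -> dual.

dual


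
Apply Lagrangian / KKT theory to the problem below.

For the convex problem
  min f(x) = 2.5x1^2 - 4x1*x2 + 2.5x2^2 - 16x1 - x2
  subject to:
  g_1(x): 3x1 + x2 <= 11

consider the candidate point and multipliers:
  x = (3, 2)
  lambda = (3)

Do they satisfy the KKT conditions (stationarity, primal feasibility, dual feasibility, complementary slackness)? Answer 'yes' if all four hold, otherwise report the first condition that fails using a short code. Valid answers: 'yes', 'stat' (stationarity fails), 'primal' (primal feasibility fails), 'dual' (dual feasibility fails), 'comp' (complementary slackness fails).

Gradient of f: grad f(x) = Q x + c = (-9, -3)
Constraint values g_i(x) = a_i^T x - b_i:
  g_1((3, 2)) = 0
Stationarity residual: grad f(x) + sum_i lambda_i a_i = (0, 0)
  -> stationarity OK
Primal feasibility (all g_i <= 0): OK
Dual feasibility (all lambda_i >= 0): OK
Complementary slackness (lambda_i * g_i(x) = 0 for all i): OK

Verdict: yes, KKT holds.

yes


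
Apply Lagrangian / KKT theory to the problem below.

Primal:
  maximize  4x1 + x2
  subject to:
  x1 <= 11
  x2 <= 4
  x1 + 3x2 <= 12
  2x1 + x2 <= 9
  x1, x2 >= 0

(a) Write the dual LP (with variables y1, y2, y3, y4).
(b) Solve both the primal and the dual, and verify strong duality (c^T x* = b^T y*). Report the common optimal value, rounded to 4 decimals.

The standard primal-dual pair for 'max c^T x s.t. A x <= b, x >= 0' is:
  Dual:  min b^T y  s.t.  A^T y >= c,  y >= 0.

So the dual LP is:
  minimize  11y1 + 4y2 + 12y3 + 9y4
  subject to:
    y1 + y3 + 2y4 >= 4
    y2 + 3y3 + y4 >= 1
    y1, y2, y3, y4 >= 0

Solving the primal: x* = (4.5, 0).
  primal value c^T x* = 18.
Solving the dual: y* = (0, 0, 0, 2).
  dual value b^T y* = 18.
Strong duality: c^T x* = b^T y*. Confirmed.

18


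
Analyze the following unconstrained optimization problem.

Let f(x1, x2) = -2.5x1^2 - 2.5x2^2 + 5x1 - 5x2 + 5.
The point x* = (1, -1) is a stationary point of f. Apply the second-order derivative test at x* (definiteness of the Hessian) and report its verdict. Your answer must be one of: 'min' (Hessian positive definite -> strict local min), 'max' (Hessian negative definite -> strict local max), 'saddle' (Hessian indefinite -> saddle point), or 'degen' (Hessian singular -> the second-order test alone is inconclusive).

Compute the Hessian H = grad^2 f:
  H = [[-5, 0], [0, -5]]
Verify stationarity: grad f(x*) = H x* + g = (0, 0).
Eigenvalues of H: -5, -5.
Both eigenvalues < 0, so H is negative definite -> x* is a strict local max.

max


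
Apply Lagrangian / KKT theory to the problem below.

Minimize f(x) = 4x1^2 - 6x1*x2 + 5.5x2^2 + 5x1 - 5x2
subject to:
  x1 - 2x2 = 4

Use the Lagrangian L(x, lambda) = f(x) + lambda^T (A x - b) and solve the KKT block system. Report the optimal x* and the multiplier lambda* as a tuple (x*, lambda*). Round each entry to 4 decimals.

Form the Lagrangian:
  L(x, lambda) = (1/2) x^T Q x + c^T x + lambda^T (A x - b)
Stationarity (grad_x L = 0): Q x + c + A^T lambda = 0.
Primal feasibility: A x = b.

This gives the KKT block system:
  [ Q   A^T ] [ x     ]   [-c ]
  [ A    0  ] [ lambda ] = [ b ]

Solving the linear system:
  x*      = (-0.7368, -2.3684)
  lambda* = (-13.3158)
  f(x*)   = 30.7105

x* = (-0.7368, -2.3684), lambda* = (-13.3158)


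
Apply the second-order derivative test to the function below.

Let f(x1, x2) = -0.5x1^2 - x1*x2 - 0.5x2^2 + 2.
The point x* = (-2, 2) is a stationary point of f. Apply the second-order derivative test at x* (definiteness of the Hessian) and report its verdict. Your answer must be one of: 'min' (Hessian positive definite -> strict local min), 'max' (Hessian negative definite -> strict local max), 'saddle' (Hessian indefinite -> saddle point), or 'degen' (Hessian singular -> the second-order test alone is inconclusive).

Compute the Hessian H = grad^2 f:
  H = [[-1, -1], [-1, -1]]
Verify stationarity: grad f(x*) = H x* + g = (0, 0).
Eigenvalues of H: -2, 0.
H has a zero eigenvalue (singular; negative semidefinite but not definite), so H is neither positive definite, negative definite, nor indefinite. The second-order test alone is inconclusive -> degen.
(Indeed, f is constant along the null direction of H through x*, so x* is not a strict local extremum.)

degen


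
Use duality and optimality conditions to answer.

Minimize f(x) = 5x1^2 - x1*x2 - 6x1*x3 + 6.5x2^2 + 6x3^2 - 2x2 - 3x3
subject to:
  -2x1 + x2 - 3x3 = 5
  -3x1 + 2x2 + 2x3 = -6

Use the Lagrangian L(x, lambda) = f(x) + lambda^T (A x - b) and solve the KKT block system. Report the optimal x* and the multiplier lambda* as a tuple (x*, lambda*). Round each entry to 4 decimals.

Form the Lagrangian:
  L(x, lambda) = (1/2) x^T Q x + c^T x + lambda^T (A x - b)
Stationarity (grad_x L = 0): Q x + c + A^T lambda = 0.
Primal feasibility: A x = b.

This gives the KKT block system:
  [ Q   A^T ] [ x     ]   [-c ]
  [ A    0  ] [ lambda ] = [ b ]

Solving the linear system:
  x*      = (0.1871, -0.696, -2.0234)
  lambda* = (-4.2919, 7.7636)
  f(x*)   = 37.7517

x* = (0.1871, -0.696, -2.0234), lambda* = (-4.2919, 7.7636)


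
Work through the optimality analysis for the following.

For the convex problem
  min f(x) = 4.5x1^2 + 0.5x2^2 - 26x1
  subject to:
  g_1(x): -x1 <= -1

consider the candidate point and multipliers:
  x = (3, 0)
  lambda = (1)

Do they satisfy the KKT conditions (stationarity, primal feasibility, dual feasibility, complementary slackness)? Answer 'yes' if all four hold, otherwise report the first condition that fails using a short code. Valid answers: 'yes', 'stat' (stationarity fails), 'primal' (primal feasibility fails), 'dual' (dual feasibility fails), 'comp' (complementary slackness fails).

Gradient of f: grad f(x) = Q x + c = (1, 0)
Constraint values g_i(x) = a_i^T x - b_i:
  g_1((3, 0)) = -2
Stationarity residual: grad f(x) + sum_i lambda_i a_i = (0, 0)
  -> stationarity OK
Primal feasibility (all g_i <= 0): OK
Dual feasibility (all lambda_i >= 0): OK
Complementary slackness (lambda_i * g_i(x) = 0 for all i): FAILS

Verdict: the first failing condition is complementary_slackness -> comp.

comp


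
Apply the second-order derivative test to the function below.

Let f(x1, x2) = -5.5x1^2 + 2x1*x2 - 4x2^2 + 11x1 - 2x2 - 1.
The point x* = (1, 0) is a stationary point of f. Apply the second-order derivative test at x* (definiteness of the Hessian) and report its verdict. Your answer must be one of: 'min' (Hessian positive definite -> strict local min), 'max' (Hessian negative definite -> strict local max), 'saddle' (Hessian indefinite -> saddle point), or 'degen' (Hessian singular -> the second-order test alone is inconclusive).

Compute the Hessian H = grad^2 f:
  H = [[-11, 2], [2, -8]]
Verify stationarity: grad f(x*) = H x* + g = (0, 0).
Eigenvalues of H: -12, -7.
Both eigenvalues < 0, so H is negative definite -> x* is a strict local max.

max


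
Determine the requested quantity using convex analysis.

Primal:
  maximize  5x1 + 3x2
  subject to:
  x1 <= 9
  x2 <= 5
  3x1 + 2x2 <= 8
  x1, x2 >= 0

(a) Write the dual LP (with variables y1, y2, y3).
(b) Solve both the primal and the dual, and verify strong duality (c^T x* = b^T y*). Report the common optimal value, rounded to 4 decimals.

The standard primal-dual pair for 'max c^T x s.t. A x <= b, x >= 0' is:
  Dual:  min b^T y  s.t.  A^T y >= c,  y >= 0.

So the dual LP is:
  minimize  9y1 + 5y2 + 8y3
  subject to:
    y1 + 3y3 >= 5
    y2 + 2y3 >= 3
    y1, y2, y3 >= 0

Solving the primal: x* = (2.6667, 0).
  primal value c^T x* = 13.3333.
Solving the dual: y* = (0, 0, 1.6667).
  dual value b^T y* = 13.3333.
Strong duality: c^T x* = b^T y*. Confirmed.

13.3333


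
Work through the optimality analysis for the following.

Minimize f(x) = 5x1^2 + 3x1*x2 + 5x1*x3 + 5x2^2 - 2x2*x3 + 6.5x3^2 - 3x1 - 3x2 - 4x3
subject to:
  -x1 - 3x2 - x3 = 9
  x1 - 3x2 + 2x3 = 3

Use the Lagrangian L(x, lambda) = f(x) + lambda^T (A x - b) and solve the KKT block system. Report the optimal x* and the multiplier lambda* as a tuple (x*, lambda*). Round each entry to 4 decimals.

Form the Lagrangian:
  L(x, lambda) = (1/2) x^T Q x + c^T x + lambda^T (A x - b)
Stationarity (grad_x L = 0): Q x + c + A^T lambda = 0.
Primal feasibility: A x = b.

This gives the KKT block system:
  [ Q   A^T ] [ x     ]   [-c ]
  [ A    0  ] [ lambda ] = [ b ]

Solving the linear system:
  x*      = (0.0761, -2.3418, -2.0507)
  lambda* = (-13.4403, 6.0776)
  f(x*)   = 58.8649

x* = (0.0761, -2.3418, -2.0507), lambda* = (-13.4403, 6.0776)


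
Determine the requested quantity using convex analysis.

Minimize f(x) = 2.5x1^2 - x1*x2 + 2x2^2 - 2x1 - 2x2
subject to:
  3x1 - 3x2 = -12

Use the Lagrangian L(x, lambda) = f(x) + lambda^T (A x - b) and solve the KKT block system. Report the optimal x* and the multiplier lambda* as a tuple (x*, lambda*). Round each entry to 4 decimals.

Form the Lagrangian:
  L(x, lambda) = (1/2) x^T Q x + c^T x + lambda^T (A x - b)
Stationarity (grad_x L = 0): Q x + c + A^T lambda = 0.
Primal feasibility: A x = b.

This gives the KKT block system:
  [ Q   A^T ] [ x     ]   [-c ]
  [ A    0  ] [ lambda ] = [ b ]

Solving the linear system:
  x*      = (-1.1429, 2.8571)
  lambda* = (3.5238)
  f(x*)   = 19.4286

x* = (-1.1429, 2.8571), lambda* = (3.5238)


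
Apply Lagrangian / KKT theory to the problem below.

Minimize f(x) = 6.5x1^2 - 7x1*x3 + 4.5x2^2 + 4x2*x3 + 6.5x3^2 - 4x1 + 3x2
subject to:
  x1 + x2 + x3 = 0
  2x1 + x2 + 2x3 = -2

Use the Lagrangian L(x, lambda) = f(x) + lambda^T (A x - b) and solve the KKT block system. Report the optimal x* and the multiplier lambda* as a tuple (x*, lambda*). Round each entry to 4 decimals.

Form the Lagrangian:
  L(x, lambda) = (1/2) x^T Q x + c^T x + lambda^T (A x - b)
Stationarity (grad_x L = 0): Q x + c + A^T lambda = 0.
Primal feasibility: A x = b.

This gives the KKT block system:
  [ Q   A^T ] [ x     ]   [-c ]
  [ A    0  ] [ lambda ] = [ b ]

Solving the linear system:
  x*      = (-0.7, 2, -1.3)
  lambda* = (-35.6, 19.8)
  f(x*)   = 24.2

x* = (-0.7, 2, -1.3), lambda* = (-35.6, 19.8)


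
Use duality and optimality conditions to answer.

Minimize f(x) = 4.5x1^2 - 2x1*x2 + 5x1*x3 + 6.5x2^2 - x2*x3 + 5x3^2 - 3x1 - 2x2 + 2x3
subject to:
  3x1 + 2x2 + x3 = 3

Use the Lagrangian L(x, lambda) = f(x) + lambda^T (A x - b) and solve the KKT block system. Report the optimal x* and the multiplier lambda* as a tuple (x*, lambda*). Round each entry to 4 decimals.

Form the Lagrangian:
  L(x, lambda) = (1/2) x^T Q x + c^T x + lambda^T (A x - b)
Stationarity (grad_x L = 0): Q x + c + A^T lambda = 0.
Primal feasibility: A x = b.

This gives the KKT block system:
  [ Q   A^T ] [ x     ]   [-c ]
  [ A    0  ] [ lambda ] = [ b ]

Solving the linear system:
  x*      = (0.9527, 0.3581, -0.5743)
  lambda* = (-0.6622)
  f(x*)   = -1.3682

x* = (0.9527, 0.3581, -0.5743), lambda* = (-0.6622)


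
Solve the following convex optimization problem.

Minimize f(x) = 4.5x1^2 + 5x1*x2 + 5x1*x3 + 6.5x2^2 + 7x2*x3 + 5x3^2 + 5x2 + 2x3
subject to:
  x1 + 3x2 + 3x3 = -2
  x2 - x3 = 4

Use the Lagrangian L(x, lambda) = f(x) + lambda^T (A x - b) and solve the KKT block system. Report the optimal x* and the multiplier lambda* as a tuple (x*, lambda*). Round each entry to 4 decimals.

Form the Lagrangian:
  L(x, lambda) = (1/2) x^T Q x + c^T x + lambda^T (A x - b)
Stationarity (grad_x L = 0): Q x + c + A^T lambda = 0.
Primal feasibility: A x = b.

This gives the KKT block system:
  [ Q   A^T ] [ x     ]   [-c ]
  [ A    0  ] [ lambda ] = [ b ]

Solving the linear system:
  x*      = (0.5145, 1.5809, -2.4191)
  lambda* = (-0.4398, -9.8714)
  f(x*)   = 20.8361

x* = (0.5145, 1.5809, -2.4191), lambda* = (-0.4398, -9.8714)


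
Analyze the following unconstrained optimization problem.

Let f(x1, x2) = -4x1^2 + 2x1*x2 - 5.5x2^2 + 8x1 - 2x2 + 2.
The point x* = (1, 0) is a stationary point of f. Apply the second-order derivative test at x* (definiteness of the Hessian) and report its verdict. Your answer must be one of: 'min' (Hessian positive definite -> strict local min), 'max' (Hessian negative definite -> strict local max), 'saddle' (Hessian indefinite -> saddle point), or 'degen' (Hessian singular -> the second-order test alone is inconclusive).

Compute the Hessian H = grad^2 f:
  H = [[-8, 2], [2, -11]]
Verify stationarity: grad f(x*) = H x* + g = (0, 0).
Eigenvalues of H: -12, -7.
Both eigenvalues < 0, so H is negative definite -> x* is a strict local max.

max


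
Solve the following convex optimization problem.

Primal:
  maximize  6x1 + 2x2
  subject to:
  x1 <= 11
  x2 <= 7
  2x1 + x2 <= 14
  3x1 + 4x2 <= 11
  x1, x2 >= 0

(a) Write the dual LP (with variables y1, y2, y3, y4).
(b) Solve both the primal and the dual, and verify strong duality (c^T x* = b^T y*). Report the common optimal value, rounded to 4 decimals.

The standard primal-dual pair for 'max c^T x s.t. A x <= b, x >= 0' is:
  Dual:  min b^T y  s.t.  A^T y >= c,  y >= 0.

So the dual LP is:
  minimize  11y1 + 7y2 + 14y3 + 11y4
  subject to:
    y1 + 2y3 + 3y4 >= 6
    y2 + y3 + 4y4 >= 2
    y1, y2, y3, y4 >= 0

Solving the primal: x* = (3.6667, 0).
  primal value c^T x* = 22.
Solving the dual: y* = (0, 0, 0, 2).
  dual value b^T y* = 22.
Strong duality: c^T x* = b^T y*. Confirmed.

22


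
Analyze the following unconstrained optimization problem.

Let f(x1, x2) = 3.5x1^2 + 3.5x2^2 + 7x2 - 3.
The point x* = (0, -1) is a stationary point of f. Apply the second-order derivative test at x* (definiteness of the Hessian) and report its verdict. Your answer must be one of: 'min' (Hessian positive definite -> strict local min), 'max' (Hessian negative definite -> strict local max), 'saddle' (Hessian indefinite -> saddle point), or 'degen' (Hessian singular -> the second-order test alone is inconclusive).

Compute the Hessian H = grad^2 f:
  H = [[7, 0], [0, 7]]
Verify stationarity: grad f(x*) = H x* + g = (0, 0).
Eigenvalues of H: 7, 7.
Both eigenvalues > 0, so H is positive definite -> x* is a strict local min.

min


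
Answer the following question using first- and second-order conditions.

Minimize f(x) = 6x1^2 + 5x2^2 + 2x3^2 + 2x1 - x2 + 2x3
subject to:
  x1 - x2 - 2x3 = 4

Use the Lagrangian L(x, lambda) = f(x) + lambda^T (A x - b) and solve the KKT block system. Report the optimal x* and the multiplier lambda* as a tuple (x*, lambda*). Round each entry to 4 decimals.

Form the Lagrangian:
  L(x, lambda) = (1/2) x^T Q x + c^T x + lambda^T (A x - b)
Stationarity (grad_x L = 0): Q x + c + A^T lambda = 0.
Primal feasibility: A x = b.

This gives the KKT block system:
  [ Q   A^T ] [ x     ]   [-c ]
  [ A    0  ] [ lambda ] = [ b ]

Solving the linear system:
  x*      = (0.0634, -0.1761, -1.8803)
  lambda* = (-2.7606)
  f(x*)   = 3.7923

x* = (0.0634, -0.1761, -1.8803), lambda* = (-2.7606)


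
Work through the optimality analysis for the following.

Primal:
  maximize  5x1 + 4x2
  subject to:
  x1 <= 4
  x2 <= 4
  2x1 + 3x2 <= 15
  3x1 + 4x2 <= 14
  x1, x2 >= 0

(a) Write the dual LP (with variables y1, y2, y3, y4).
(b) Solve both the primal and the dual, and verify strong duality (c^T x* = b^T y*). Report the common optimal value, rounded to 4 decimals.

The standard primal-dual pair for 'max c^T x s.t. A x <= b, x >= 0' is:
  Dual:  min b^T y  s.t.  A^T y >= c,  y >= 0.

So the dual LP is:
  minimize  4y1 + 4y2 + 15y3 + 14y4
  subject to:
    y1 + 2y3 + 3y4 >= 5
    y2 + 3y3 + 4y4 >= 4
    y1, y2, y3, y4 >= 0

Solving the primal: x* = (4, 0.5).
  primal value c^T x* = 22.
Solving the dual: y* = (2, 0, 0, 1).
  dual value b^T y* = 22.
Strong duality: c^T x* = b^T y*. Confirmed.

22


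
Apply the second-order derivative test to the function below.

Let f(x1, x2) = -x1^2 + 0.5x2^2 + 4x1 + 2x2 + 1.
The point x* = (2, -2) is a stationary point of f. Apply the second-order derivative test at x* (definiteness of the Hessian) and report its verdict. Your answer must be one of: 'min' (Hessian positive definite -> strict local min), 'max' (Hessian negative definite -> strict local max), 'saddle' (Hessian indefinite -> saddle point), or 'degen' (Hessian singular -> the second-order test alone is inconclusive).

Compute the Hessian H = grad^2 f:
  H = [[-2, 0], [0, 1]]
Verify stationarity: grad f(x*) = H x* + g = (0, 0).
Eigenvalues of H: -2, 1.
Eigenvalues have mixed signs, so H is indefinite -> x* is a saddle point.

saddle


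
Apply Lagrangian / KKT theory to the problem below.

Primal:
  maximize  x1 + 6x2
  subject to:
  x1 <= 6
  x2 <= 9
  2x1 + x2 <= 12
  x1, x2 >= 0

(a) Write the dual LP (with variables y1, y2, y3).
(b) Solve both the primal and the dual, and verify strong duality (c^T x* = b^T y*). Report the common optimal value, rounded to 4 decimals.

The standard primal-dual pair for 'max c^T x s.t. A x <= b, x >= 0' is:
  Dual:  min b^T y  s.t.  A^T y >= c,  y >= 0.

So the dual LP is:
  minimize  6y1 + 9y2 + 12y3
  subject to:
    y1 + 2y3 >= 1
    y2 + y3 >= 6
    y1, y2, y3 >= 0

Solving the primal: x* = (1.5, 9).
  primal value c^T x* = 55.5.
Solving the dual: y* = (0, 5.5, 0.5).
  dual value b^T y* = 55.5.
Strong duality: c^T x* = b^T y*. Confirmed.

55.5


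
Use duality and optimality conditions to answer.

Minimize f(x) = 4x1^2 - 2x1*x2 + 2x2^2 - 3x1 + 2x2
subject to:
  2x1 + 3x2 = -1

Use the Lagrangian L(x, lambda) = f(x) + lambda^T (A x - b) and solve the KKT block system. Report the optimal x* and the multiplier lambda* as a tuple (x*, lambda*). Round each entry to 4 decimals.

Form the Lagrangian:
  L(x, lambda) = (1/2) x^T Q x + c^T x + lambda^T (A x - b)
Stationarity (grad_x L = 0): Q x + c + A^T lambda = 0.
Primal feasibility: A x = b.

This gives the KKT block system:
  [ Q   A^T ] [ x     ]   [-c ]
  [ A    0  ] [ lambda ] = [ b ]

Solving the linear system:
  x*      = (0.2232, -0.4821)
  lambda* = (0.125)
  f(x*)   = -0.7545

x* = (0.2232, -0.4821), lambda* = (0.125)


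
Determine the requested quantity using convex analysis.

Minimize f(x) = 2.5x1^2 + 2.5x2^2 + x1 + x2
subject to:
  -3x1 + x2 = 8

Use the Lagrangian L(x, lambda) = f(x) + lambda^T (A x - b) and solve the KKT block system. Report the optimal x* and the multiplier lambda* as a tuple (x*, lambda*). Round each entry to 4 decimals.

Form the Lagrangian:
  L(x, lambda) = (1/2) x^T Q x + c^T x + lambda^T (A x - b)
Stationarity (grad_x L = 0): Q x + c + A^T lambda = 0.
Primal feasibility: A x = b.

This gives the KKT block system:
  [ Q   A^T ] [ x     ]   [-c ]
  [ A    0  ] [ lambda ] = [ b ]

Solving the linear system:
  x*      = (-2.48, 0.56)
  lambda* = (-3.8)
  f(x*)   = 14.24

x* = (-2.48, 0.56), lambda* = (-3.8)


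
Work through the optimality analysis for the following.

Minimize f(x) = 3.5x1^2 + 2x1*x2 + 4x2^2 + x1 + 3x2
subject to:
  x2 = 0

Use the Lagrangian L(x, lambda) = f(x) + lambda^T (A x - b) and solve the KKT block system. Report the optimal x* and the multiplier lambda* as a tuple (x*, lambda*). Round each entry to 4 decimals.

Form the Lagrangian:
  L(x, lambda) = (1/2) x^T Q x + c^T x + lambda^T (A x - b)
Stationarity (grad_x L = 0): Q x + c + A^T lambda = 0.
Primal feasibility: A x = b.

This gives the KKT block system:
  [ Q   A^T ] [ x     ]   [-c ]
  [ A    0  ] [ lambda ] = [ b ]

Solving the linear system:
  x*      = (-0.1429, 0)
  lambda* = (-2.7143)
  f(x*)   = -0.0714

x* = (-0.1429, 0), lambda* = (-2.7143)


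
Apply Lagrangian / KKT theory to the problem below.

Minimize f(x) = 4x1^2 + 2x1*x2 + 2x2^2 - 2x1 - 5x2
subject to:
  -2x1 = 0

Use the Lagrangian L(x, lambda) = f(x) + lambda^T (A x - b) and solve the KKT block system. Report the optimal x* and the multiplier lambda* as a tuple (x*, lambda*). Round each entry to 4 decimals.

Form the Lagrangian:
  L(x, lambda) = (1/2) x^T Q x + c^T x + lambda^T (A x - b)
Stationarity (grad_x L = 0): Q x + c + A^T lambda = 0.
Primal feasibility: A x = b.

This gives the KKT block system:
  [ Q   A^T ] [ x     ]   [-c ]
  [ A    0  ] [ lambda ] = [ b ]

Solving the linear system:
  x*      = (0, 1.25)
  lambda* = (0.25)
  f(x*)   = -3.125

x* = (0, 1.25), lambda* = (0.25)


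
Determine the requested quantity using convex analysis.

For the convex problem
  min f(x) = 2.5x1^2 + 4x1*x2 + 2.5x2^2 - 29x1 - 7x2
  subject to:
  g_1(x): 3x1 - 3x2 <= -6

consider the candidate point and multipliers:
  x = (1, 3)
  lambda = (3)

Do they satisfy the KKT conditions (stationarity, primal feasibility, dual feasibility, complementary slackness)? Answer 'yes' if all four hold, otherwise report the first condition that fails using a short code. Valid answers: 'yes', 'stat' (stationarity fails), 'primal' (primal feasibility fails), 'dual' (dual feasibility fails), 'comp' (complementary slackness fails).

Gradient of f: grad f(x) = Q x + c = (-12, 12)
Constraint values g_i(x) = a_i^T x - b_i:
  g_1((1, 3)) = 0
Stationarity residual: grad f(x) + sum_i lambda_i a_i = (-3, 3)
  -> stationarity FAILS
Primal feasibility (all g_i <= 0): OK
Dual feasibility (all lambda_i >= 0): OK
Complementary slackness (lambda_i * g_i(x) = 0 for all i): OK

Verdict: the first failing condition is stationarity -> stat.

stat


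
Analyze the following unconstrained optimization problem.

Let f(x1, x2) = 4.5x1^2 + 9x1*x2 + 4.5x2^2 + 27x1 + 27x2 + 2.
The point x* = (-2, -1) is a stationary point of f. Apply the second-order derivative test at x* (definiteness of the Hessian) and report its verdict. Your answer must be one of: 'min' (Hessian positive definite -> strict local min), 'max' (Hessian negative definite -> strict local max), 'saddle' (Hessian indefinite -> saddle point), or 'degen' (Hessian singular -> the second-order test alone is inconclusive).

Compute the Hessian H = grad^2 f:
  H = [[9, 9], [9, 9]]
Verify stationarity: grad f(x*) = H x* + g = (0, 0).
Eigenvalues of H: 0, 18.
H has a zero eigenvalue (singular; positive semidefinite but not definite), so H is neither positive definite, negative definite, nor indefinite. The second-order test alone is inconclusive -> degen.
(Indeed, f is constant along the null direction of H through x*, so x* is not a strict local extremum.)

degen


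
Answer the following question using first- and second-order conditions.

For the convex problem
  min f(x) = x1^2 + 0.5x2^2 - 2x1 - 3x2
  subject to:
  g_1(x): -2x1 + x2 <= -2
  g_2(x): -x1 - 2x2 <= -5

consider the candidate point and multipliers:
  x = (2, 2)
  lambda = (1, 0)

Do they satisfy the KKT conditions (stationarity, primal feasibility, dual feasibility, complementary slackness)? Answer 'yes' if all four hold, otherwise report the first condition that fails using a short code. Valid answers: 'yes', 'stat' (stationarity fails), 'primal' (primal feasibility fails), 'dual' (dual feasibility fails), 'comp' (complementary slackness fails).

Gradient of f: grad f(x) = Q x + c = (2, -1)
Constraint values g_i(x) = a_i^T x - b_i:
  g_1((2, 2)) = 0
  g_2((2, 2)) = -1
Stationarity residual: grad f(x) + sum_i lambda_i a_i = (0, 0)
  -> stationarity OK
Primal feasibility (all g_i <= 0): OK
Dual feasibility (all lambda_i >= 0): OK
Complementary slackness (lambda_i * g_i(x) = 0 for all i): OK

Verdict: yes, KKT holds.

yes


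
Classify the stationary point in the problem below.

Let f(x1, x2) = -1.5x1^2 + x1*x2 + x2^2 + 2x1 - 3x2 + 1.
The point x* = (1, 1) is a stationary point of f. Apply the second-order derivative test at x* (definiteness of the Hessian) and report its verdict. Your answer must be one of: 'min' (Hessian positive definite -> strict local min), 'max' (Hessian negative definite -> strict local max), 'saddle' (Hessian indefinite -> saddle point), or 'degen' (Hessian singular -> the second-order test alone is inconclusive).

Compute the Hessian H = grad^2 f:
  H = [[-3, 1], [1, 2]]
Verify stationarity: grad f(x*) = H x* + g = (0, 0).
Eigenvalues of H: -3.1926, 2.1926.
Eigenvalues have mixed signs, so H is indefinite -> x* is a saddle point.

saddle


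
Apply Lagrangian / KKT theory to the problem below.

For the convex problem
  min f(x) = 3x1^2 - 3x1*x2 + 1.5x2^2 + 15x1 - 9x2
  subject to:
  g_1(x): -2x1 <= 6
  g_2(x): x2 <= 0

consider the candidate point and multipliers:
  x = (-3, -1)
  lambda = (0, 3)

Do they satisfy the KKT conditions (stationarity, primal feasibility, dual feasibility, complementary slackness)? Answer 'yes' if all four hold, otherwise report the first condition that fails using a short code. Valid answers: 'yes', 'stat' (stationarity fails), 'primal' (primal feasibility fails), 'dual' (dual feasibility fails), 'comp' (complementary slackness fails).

Gradient of f: grad f(x) = Q x + c = (0, -3)
Constraint values g_i(x) = a_i^T x - b_i:
  g_1((-3, -1)) = 0
  g_2((-3, -1)) = -1
Stationarity residual: grad f(x) + sum_i lambda_i a_i = (0, 0)
  -> stationarity OK
Primal feasibility (all g_i <= 0): OK
Dual feasibility (all lambda_i >= 0): OK
Complementary slackness (lambda_i * g_i(x) = 0 for all i): FAILS

Verdict: the first failing condition is complementary_slackness -> comp.

comp


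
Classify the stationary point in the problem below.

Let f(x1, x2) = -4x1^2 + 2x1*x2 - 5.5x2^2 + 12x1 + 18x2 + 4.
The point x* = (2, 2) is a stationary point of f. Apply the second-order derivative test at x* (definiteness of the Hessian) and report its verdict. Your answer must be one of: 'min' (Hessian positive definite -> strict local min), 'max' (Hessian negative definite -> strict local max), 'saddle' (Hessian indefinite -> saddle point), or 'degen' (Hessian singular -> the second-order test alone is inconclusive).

Compute the Hessian H = grad^2 f:
  H = [[-8, 2], [2, -11]]
Verify stationarity: grad f(x*) = H x* + g = (0, 0).
Eigenvalues of H: -12, -7.
Both eigenvalues < 0, so H is negative definite -> x* is a strict local max.

max


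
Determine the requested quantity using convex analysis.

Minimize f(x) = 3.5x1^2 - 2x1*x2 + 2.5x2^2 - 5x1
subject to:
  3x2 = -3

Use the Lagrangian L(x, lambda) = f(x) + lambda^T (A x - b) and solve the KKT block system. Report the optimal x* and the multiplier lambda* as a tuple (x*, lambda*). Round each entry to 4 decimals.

Form the Lagrangian:
  L(x, lambda) = (1/2) x^T Q x + c^T x + lambda^T (A x - b)
Stationarity (grad_x L = 0): Q x + c + A^T lambda = 0.
Primal feasibility: A x = b.

This gives the KKT block system:
  [ Q   A^T ] [ x     ]   [-c ]
  [ A    0  ] [ lambda ] = [ b ]

Solving the linear system:
  x*      = (0.4286, -1)
  lambda* = (1.9524)
  f(x*)   = 1.8571

x* = (0.4286, -1), lambda* = (1.9524)


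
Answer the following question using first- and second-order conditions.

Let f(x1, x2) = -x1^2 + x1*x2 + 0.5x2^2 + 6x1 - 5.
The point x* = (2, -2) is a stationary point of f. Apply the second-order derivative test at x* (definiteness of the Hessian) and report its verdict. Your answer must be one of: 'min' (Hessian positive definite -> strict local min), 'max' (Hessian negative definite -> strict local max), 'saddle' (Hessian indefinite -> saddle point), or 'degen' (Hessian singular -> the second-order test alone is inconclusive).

Compute the Hessian H = grad^2 f:
  H = [[-2, 1], [1, 1]]
Verify stationarity: grad f(x*) = H x* + g = (0, 0).
Eigenvalues of H: -2.3028, 1.3028.
Eigenvalues have mixed signs, so H is indefinite -> x* is a saddle point.

saddle


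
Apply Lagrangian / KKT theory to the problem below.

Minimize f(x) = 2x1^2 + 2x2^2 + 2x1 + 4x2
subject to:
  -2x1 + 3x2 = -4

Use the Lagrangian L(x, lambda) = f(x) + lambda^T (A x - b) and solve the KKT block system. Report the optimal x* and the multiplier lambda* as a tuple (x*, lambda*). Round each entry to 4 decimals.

Form the Lagrangian:
  L(x, lambda) = (1/2) x^T Q x + c^T x + lambda^T (A x - b)
Stationarity (grad_x L = 0): Q x + c + A^T lambda = 0.
Primal feasibility: A x = b.

This gives the KKT block system:
  [ Q   A^T ] [ x     ]   [-c ]
  [ A    0  ] [ lambda ] = [ b ]

Solving the linear system:
  x*      = (-0.1923, -1.4615)
  lambda* = (0.6154)
  f(x*)   = -1.8846

x* = (-0.1923, -1.4615), lambda* = (0.6154)


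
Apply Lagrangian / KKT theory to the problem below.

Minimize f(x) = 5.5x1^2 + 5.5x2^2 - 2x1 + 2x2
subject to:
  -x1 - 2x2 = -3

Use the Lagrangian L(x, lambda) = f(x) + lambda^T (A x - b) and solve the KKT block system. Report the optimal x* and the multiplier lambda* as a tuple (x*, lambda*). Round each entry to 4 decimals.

Form the Lagrangian:
  L(x, lambda) = (1/2) x^T Q x + c^T x + lambda^T (A x - b)
Stationarity (grad_x L = 0): Q x + c + A^T lambda = 0.
Primal feasibility: A x = b.

This gives the KKT block system:
  [ Q   A^T ] [ x     ]   [-c ]
  [ A    0  ] [ lambda ] = [ b ]

Solving the linear system:
  x*      = (0.8182, 1.0909)
  lambda* = (7)
  f(x*)   = 10.7727

x* = (0.8182, 1.0909), lambda* = (7)


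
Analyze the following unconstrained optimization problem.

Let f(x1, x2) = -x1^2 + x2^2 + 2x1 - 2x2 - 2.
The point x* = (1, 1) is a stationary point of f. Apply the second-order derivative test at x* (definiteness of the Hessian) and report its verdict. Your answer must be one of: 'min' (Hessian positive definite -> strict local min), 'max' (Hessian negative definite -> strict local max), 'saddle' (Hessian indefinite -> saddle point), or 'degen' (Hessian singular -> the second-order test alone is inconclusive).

Compute the Hessian H = grad^2 f:
  H = [[-2, 0], [0, 2]]
Verify stationarity: grad f(x*) = H x* + g = (0, 0).
Eigenvalues of H: -2, 2.
Eigenvalues have mixed signs, so H is indefinite -> x* is a saddle point.

saddle


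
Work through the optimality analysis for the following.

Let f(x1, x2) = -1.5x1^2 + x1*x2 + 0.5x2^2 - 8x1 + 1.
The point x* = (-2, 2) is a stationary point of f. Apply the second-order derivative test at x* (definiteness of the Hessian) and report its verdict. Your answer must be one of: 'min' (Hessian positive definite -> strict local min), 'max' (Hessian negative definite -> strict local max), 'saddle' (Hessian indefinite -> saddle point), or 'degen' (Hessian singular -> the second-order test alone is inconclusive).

Compute the Hessian H = grad^2 f:
  H = [[-3, 1], [1, 1]]
Verify stationarity: grad f(x*) = H x* + g = (0, 0).
Eigenvalues of H: -3.2361, 1.2361.
Eigenvalues have mixed signs, so H is indefinite -> x* is a saddle point.

saddle


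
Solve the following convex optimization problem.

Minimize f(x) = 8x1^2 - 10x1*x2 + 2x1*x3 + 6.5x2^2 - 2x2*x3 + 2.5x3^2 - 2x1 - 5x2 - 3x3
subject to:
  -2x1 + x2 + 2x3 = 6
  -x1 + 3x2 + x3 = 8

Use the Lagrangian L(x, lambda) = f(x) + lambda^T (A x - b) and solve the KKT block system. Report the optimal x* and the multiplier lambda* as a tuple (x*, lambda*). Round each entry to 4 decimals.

Form the Lagrangian:
  L(x, lambda) = (1/2) x^T Q x + c^T x + lambda^T (A x - b)
Stationarity (grad_x L = 0): Q x + c + A^T lambda = 0.
Primal feasibility: A x = b.

This gives the KKT block system:
  [ Q   A^T ] [ x     ]   [-c ]
  [ A    0  ] [ lambda ] = [ b ]

Solving the linear system:
  x*      = (0.6, 2, 2.6)
  lambda* = (-2.36, -2.48)
  f(x*)   = 7.5

x* = (0.6, 2, 2.6), lambda* = (-2.36, -2.48)


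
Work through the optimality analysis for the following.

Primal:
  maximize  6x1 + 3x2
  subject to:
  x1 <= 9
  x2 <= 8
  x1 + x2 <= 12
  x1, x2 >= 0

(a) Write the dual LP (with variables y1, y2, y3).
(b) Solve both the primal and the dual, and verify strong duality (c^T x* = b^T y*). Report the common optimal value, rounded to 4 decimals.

The standard primal-dual pair for 'max c^T x s.t. A x <= b, x >= 0' is:
  Dual:  min b^T y  s.t.  A^T y >= c,  y >= 0.

So the dual LP is:
  minimize  9y1 + 8y2 + 12y3
  subject to:
    y1 + y3 >= 6
    y2 + y3 >= 3
    y1, y2, y3 >= 0

Solving the primal: x* = (9, 3).
  primal value c^T x* = 63.
Solving the dual: y* = (3, 0, 3).
  dual value b^T y* = 63.
Strong duality: c^T x* = b^T y*. Confirmed.

63


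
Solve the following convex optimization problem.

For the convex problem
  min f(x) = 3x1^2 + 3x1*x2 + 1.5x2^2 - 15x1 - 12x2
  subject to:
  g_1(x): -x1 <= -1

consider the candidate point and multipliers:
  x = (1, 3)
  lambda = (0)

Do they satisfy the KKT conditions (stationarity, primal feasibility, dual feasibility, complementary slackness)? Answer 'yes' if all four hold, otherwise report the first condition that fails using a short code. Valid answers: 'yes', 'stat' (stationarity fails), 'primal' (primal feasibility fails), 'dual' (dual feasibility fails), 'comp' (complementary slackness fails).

Gradient of f: grad f(x) = Q x + c = (0, 0)
Constraint values g_i(x) = a_i^T x - b_i:
  g_1((1, 3)) = 0
Stationarity residual: grad f(x) + sum_i lambda_i a_i = (0, 0)
  -> stationarity OK
Primal feasibility (all g_i <= 0): OK
Dual feasibility (all lambda_i >= 0): OK
Complementary slackness (lambda_i * g_i(x) = 0 for all i): OK

Verdict: yes, KKT holds.

yes


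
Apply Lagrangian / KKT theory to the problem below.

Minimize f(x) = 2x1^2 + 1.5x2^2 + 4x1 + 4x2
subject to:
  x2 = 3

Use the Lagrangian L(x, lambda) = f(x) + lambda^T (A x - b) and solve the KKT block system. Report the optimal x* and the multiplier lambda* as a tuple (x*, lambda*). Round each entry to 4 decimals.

Form the Lagrangian:
  L(x, lambda) = (1/2) x^T Q x + c^T x + lambda^T (A x - b)
Stationarity (grad_x L = 0): Q x + c + A^T lambda = 0.
Primal feasibility: A x = b.

This gives the KKT block system:
  [ Q   A^T ] [ x     ]   [-c ]
  [ A    0  ] [ lambda ] = [ b ]

Solving the linear system:
  x*      = (-1, 3)
  lambda* = (-13)
  f(x*)   = 23.5

x* = (-1, 3), lambda* = (-13)


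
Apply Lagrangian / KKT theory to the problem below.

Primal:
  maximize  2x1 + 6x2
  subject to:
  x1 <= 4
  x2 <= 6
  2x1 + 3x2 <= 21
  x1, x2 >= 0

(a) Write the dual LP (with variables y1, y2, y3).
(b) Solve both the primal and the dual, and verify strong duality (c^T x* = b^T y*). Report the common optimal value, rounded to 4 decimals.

The standard primal-dual pair for 'max c^T x s.t. A x <= b, x >= 0' is:
  Dual:  min b^T y  s.t.  A^T y >= c,  y >= 0.

So the dual LP is:
  minimize  4y1 + 6y2 + 21y3
  subject to:
    y1 + 2y3 >= 2
    y2 + 3y3 >= 6
    y1, y2, y3 >= 0

Solving the primal: x* = (1.5, 6).
  primal value c^T x* = 39.
Solving the dual: y* = (0, 3, 1).
  dual value b^T y* = 39.
Strong duality: c^T x* = b^T y*. Confirmed.

39


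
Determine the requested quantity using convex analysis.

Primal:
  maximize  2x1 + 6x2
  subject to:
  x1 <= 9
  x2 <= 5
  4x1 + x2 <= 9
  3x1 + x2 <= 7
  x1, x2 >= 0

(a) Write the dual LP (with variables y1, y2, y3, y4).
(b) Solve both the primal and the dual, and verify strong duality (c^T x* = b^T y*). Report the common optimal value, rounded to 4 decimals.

The standard primal-dual pair for 'max c^T x s.t. A x <= b, x >= 0' is:
  Dual:  min b^T y  s.t.  A^T y >= c,  y >= 0.

So the dual LP is:
  minimize  9y1 + 5y2 + 9y3 + 7y4
  subject to:
    y1 + 4y3 + 3y4 >= 2
    y2 + y3 + y4 >= 6
    y1, y2, y3, y4 >= 0

Solving the primal: x* = (0.6667, 5).
  primal value c^T x* = 31.3333.
Solving the dual: y* = (0, 5.3333, 0, 0.6667).
  dual value b^T y* = 31.3333.
Strong duality: c^T x* = b^T y*. Confirmed.

31.3333


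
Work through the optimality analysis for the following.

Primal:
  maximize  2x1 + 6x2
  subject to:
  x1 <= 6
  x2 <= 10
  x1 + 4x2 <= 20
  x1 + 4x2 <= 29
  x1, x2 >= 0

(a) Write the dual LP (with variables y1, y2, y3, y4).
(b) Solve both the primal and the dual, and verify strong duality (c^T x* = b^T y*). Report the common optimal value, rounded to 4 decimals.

The standard primal-dual pair for 'max c^T x s.t. A x <= b, x >= 0' is:
  Dual:  min b^T y  s.t.  A^T y >= c,  y >= 0.

So the dual LP is:
  minimize  6y1 + 10y2 + 20y3 + 29y4
  subject to:
    y1 + y3 + y4 >= 2
    y2 + 4y3 + 4y4 >= 6
    y1, y2, y3, y4 >= 0

Solving the primal: x* = (6, 3.5).
  primal value c^T x* = 33.
Solving the dual: y* = (0.5, 0, 1.5, 0).
  dual value b^T y* = 33.
Strong duality: c^T x* = b^T y*. Confirmed.

33


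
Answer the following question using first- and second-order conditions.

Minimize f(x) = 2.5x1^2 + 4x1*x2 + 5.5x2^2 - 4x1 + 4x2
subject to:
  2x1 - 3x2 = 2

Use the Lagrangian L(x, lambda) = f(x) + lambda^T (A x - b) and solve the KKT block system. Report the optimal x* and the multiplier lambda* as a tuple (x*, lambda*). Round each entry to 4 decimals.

Form the Lagrangian:
  L(x, lambda) = (1/2) x^T Q x + c^T x + lambda^T (A x - b)
Stationarity (grad_x L = 0): Q x + c + A^T lambda = 0.
Primal feasibility: A x = b.

This gives the KKT block system:
  [ Q   A^T ] [ x     ]   [-c ]
  [ A    0  ] [ lambda ] = [ b ]

Solving the linear system:
  x*      = (0.5839, -0.2774)
  lambda* = (1.0949)
  f(x*)   = -2.8175

x* = (0.5839, -0.2774), lambda* = (1.0949)


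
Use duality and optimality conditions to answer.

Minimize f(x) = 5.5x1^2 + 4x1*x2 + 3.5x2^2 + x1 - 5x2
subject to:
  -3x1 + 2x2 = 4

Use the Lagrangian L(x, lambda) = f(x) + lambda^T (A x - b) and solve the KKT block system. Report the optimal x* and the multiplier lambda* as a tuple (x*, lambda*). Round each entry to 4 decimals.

Form the Lagrangian:
  L(x, lambda) = (1/2) x^T Q x + c^T x + lambda^T (A x - b)
Stationarity (grad_x L = 0): Q x + c + A^T lambda = 0.
Primal feasibility: A x = b.

This gives the KKT block system:
  [ Q   A^T ] [ x     ]   [-c ]
  [ A    0  ] [ lambda ] = [ b ]

Solving the linear system:
  x*      = (-0.5806, 1.129)
  lambda* = (-0.2903)
  f(x*)   = -2.5323

x* = (-0.5806, 1.129), lambda* = (-0.2903)


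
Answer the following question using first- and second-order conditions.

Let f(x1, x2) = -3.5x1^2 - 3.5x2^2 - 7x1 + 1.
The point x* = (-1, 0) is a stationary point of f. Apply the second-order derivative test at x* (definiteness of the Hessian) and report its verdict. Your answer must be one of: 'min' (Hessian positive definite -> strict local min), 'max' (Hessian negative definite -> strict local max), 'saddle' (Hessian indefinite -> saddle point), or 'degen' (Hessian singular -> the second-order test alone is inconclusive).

Compute the Hessian H = grad^2 f:
  H = [[-7, 0], [0, -7]]
Verify stationarity: grad f(x*) = H x* + g = (0, 0).
Eigenvalues of H: -7, -7.
Both eigenvalues < 0, so H is negative definite -> x* is a strict local max.

max


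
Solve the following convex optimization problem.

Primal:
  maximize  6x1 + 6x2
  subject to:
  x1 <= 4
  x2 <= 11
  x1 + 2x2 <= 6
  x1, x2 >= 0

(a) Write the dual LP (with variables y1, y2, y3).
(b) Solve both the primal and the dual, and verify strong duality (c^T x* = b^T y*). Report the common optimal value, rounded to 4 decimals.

The standard primal-dual pair for 'max c^T x s.t. A x <= b, x >= 0' is:
  Dual:  min b^T y  s.t.  A^T y >= c,  y >= 0.

So the dual LP is:
  minimize  4y1 + 11y2 + 6y3
  subject to:
    y1 + y3 >= 6
    y2 + 2y3 >= 6
    y1, y2, y3 >= 0

Solving the primal: x* = (4, 1).
  primal value c^T x* = 30.
Solving the dual: y* = (3, 0, 3).
  dual value b^T y* = 30.
Strong duality: c^T x* = b^T y*. Confirmed.

30


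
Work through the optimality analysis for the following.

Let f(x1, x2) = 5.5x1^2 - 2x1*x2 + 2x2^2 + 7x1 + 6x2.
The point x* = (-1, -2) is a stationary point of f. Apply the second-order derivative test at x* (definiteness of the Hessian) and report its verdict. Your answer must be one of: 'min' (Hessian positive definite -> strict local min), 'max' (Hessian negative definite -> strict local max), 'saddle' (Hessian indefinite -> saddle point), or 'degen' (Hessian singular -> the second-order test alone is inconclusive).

Compute the Hessian H = grad^2 f:
  H = [[11, -2], [-2, 4]]
Verify stationarity: grad f(x*) = H x* + g = (0, 0).
Eigenvalues of H: 3.4689, 11.5311.
Both eigenvalues > 0, so H is positive definite -> x* is a strict local min.

min
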